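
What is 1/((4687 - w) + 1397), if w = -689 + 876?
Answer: 1/5897 ≈ 0.00016958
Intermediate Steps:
w = 187
1/((4687 - w) + 1397) = 1/((4687 - 1*187) + 1397) = 1/((4687 - 187) + 1397) = 1/(4500 + 1397) = 1/5897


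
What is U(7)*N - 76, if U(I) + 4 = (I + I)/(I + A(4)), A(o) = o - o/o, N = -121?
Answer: 1193/5 ≈ 238.60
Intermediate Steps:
A(o) = -1 + o (A(o) = o - 1*1 = o - 1 = -1 + o)
U(I) = -4 + 2*I/(3 + I) (U(I) = -4 + (I + I)/(I + (-1 + 4)) = -4 + (2*I)/(I + 3) = -4 + (2*I)/(3 + I) = -4 + 2*I/(3 + I))
U(7)*N - 76 = (2*(-6 - 1*7)/(3 + 7))*(-121) - 76 = (2*(-6 - 7)/10)*(-121) - 76 = (2*(1/10)*(-13))*(-121) - 76 = -13/5*(-121) - 76 = 1573/5 - 76 = 1193/5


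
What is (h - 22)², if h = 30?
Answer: 64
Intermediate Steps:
(h - 22)² = (30 - 22)² = 8² = 64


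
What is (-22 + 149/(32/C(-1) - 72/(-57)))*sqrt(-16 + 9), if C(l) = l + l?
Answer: -8991*I*sqrt(7)/280 ≈ -84.957*I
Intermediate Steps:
C(l) = 2*l
(-22 + 149/(32/C(-1) - 72/(-57)))*sqrt(-16 + 9) = (-22 + 149/(32/((2*(-1))) - 72/(-57)))*sqrt(-16 + 9) = (-22 + 149/(32/(-2) - 72*(-1/57)))*sqrt(-7) = (-22 + 149/(32*(-1/2) + 24/19))*(I*sqrt(7)) = (-22 + 149/(-16 + 24/19))*(I*sqrt(7)) = (-22 + 149/(-280/19))*(I*sqrt(7)) = (-22 + 149*(-19/280))*(I*sqrt(7)) = (-22 - 2831/280)*(I*sqrt(7)) = -8991*I*sqrt(7)/280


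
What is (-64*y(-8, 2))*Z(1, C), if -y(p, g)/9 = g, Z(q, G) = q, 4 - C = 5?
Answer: 1152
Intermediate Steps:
C = -1 (C = 4 - 1*5 = 4 - 5 = -1)
y(p, g) = -9*g
(-64*y(-8, 2))*Z(1, C) = -(-576)*2*1 = -64*(-18)*1 = 1152*1 = 1152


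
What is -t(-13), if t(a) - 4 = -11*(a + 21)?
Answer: 84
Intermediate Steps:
t(a) = -227 - 11*a (t(a) = 4 - 11*(a + 21) = 4 - 11*(21 + a) = 4 + (-231 - 11*a) = -227 - 11*a)
-t(-13) = -(-227 - 11*(-13)) = -(-227 + 143) = -1*(-84) = 84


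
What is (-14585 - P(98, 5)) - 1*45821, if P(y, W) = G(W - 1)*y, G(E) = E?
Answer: -60798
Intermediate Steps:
P(y, W) = y*(-1 + W) (P(y, W) = (W - 1)*y = (-1 + W)*y = y*(-1 + W))
(-14585 - P(98, 5)) - 1*45821 = (-14585 - 98*(-1 + 5)) - 1*45821 = (-14585 - 98*4) - 45821 = (-14585 - 1*392) - 45821 = (-14585 - 392) - 45821 = -14977 - 45821 = -60798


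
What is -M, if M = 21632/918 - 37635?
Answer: 17263649/459 ≈ 37611.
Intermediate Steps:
M = -17263649/459 (M = 21632*(1/918) - 37635 = 10816/459 - 37635 = -17263649/459 ≈ -37611.)
-M = -1*(-17263649/459) = 17263649/459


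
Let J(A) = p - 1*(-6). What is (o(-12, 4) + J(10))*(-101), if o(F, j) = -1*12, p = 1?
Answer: 505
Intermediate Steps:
J(A) = 7 (J(A) = 1 - 1*(-6) = 1 + 6 = 7)
o(F, j) = -12
(o(-12, 4) + J(10))*(-101) = (-12 + 7)*(-101) = -5*(-101) = 505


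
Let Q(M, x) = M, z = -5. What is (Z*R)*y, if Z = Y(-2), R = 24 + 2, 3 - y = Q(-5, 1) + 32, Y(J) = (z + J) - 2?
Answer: 5616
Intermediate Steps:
Y(J) = -7 + J (Y(J) = (-5 + J) - 2 = -7 + J)
y = -24 (y = 3 - (-5 + 32) = 3 - 1*27 = 3 - 27 = -24)
R = 26
Z = -9 (Z = -7 - 2 = -9)
(Z*R)*y = -9*26*(-24) = -234*(-24) = 5616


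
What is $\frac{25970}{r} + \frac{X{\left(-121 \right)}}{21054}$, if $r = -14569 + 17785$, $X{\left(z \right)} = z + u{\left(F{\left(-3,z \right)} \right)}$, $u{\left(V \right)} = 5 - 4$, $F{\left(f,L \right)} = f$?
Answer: $\frac{45532205}{5642472} \approx 8.0695$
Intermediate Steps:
$u{\left(V \right)} = 1$ ($u{\left(V \right)} = 5 - 4 = 1$)
$X{\left(z \right)} = 1 + z$ ($X{\left(z \right)} = z + 1 = 1 + z$)
$r = 3216$
$\frac{25970}{r} + \frac{X{\left(-121 \right)}}{21054} = \frac{25970}{3216} + \frac{1 - 121}{21054} = 25970 \cdot \frac{1}{3216} - \frac{20}{3509} = \frac{12985}{1608} - \frac{20}{3509} = \frac{45532205}{5642472}$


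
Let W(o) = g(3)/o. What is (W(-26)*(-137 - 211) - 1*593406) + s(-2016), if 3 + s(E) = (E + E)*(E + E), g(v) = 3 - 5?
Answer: 203626647/13 ≈ 1.5664e+7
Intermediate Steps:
g(v) = -2
W(o) = -2/o
s(E) = -3 + 4*E² (s(E) = -3 + (E + E)*(E + E) = -3 + (2*E)*(2*E) = -3 + 4*E²)
(W(-26)*(-137 - 211) - 1*593406) + s(-2016) = ((-2/(-26))*(-137 - 211) - 1*593406) + (-3 + 4*(-2016)²) = (-2*(-1/26)*(-348) - 593406) + (-3 + 4*4064256) = ((1/13)*(-348) - 593406) + (-3 + 16257024) = (-348/13 - 593406) + 16257021 = -7714626/13 + 16257021 = 203626647/13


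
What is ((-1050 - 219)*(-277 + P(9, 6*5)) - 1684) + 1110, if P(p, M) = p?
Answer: 339518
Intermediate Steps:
((-1050 - 219)*(-277 + P(9, 6*5)) - 1684) + 1110 = ((-1050 - 219)*(-277 + 9) - 1684) + 1110 = (-1269*(-268) - 1684) + 1110 = (340092 - 1684) + 1110 = 338408 + 1110 = 339518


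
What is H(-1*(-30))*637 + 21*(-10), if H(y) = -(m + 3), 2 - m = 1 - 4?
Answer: -5306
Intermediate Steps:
m = 5 (m = 2 - (1 - 4) = 2 - 1*(-3) = 2 + 3 = 5)
H(y) = -8 (H(y) = -(5 + 3) = -1*8 = -8)
H(-1*(-30))*637 + 21*(-10) = -8*637 + 21*(-10) = -5096 - 210 = -5306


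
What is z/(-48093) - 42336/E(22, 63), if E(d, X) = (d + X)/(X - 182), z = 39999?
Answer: 4750752247/80155 ≈ 59270.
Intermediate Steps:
E(d, X) = (X + d)/(-182 + X)
z/(-48093) - 42336/E(22, 63) = 39999/(-48093) - 42336*(-182 + 63)/(63 + 22) = 39999*(-1/48093) - 42336/(85/(-119)) = -13333/16031 - 42336/((-1/119*85)) = -13333/16031 - 42336/(-5/7) = -13333/16031 - 42336*(-7/5) = -13333/16031 + 296352/5 = 4750752247/80155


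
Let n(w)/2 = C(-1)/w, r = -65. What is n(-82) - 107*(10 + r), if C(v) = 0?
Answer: 5885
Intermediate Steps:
n(w) = 0 (n(w) = 2*(0/w) = 2*0 = 0)
n(-82) - 107*(10 + r) = 0 - 107*(10 - 65) = 0 - 107*(-55) = 0 + 5885 = 5885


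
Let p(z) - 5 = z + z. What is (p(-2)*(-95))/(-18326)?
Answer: 95/18326 ≈ 0.0051839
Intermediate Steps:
p(z) = 5 + 2*z (p(z) = 5 + (z + z) = 5 + 2*z)
(p(-2)*(-95))/(-18326) = ((5 + 2*(-2))*(-95))/(-18326) = ((5 - 4)*(-95))*(-1/18326) = (1*(-95))*(-1/18326) = -95*(-1/18326) = 95/18326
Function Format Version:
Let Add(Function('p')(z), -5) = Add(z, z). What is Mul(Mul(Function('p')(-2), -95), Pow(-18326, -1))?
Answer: Rational(95, 18326) ≈ 0.0051839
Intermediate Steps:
Function('p')(z) = Add(5, Mul(2, z)) (Function('p')(z) = Add(5, Add(z, z)) = Add(5, Mul(2, z)))
Mul(Mul(Function('p')(-2), -95), Pow(-18326, -1)) = Mul(Mul(Add(5, Mul(2, -2)), -95), Pow(-18326, -1)) = Mul(Mul(Add(5, -4), -95), Rational(-1, 18326)) = Mul(Mul(1, -95), Rational(-1, 18326)) = Mul(-95, Rational(-1, 18326)) = Rational(95, 18326)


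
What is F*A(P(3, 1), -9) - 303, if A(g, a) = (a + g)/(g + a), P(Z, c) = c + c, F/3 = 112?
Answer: 33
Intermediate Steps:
F = 336 (F = 3*112 = 336)
P(Z, c) = 2*c
A(g, a) = 1 (A(g, a) = (a + g)/(a + g) = 1)
F*A(P(3, 1), -9) - 303 = 336*1 - 303 = 336 - 303 = 33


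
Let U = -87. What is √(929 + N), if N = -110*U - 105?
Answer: √10394 ≈ 101.95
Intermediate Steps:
N = 9465 (N = -110*(-87) - 105 = 9570 - 105 = 9465)
√(929 + N) = √(929 + 9465) = √10394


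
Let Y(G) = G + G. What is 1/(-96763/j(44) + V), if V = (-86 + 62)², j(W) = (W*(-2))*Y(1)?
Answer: 176/198139 ≈ 0.00088827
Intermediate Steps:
Y(G) = 2*G
j(W) = -4*W (j(W) = (W*(-2))*(2*1) = -2*W*2 = -4*W)
V = 576 (V = (-24)² = 576)
1/(-96763/j(44) + V) = 1/(-96763/((-4*44)) + 576) = 1/(-96763/(-176) + 576) = 1/(-96763*(-1/176) + 576) = 1/(96763/176 + 576) = 1/(198139/176) = 176/198139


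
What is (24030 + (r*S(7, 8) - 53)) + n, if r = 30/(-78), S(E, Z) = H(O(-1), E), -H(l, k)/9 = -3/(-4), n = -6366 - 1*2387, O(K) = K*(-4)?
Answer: 791783/52 ≈ 15227.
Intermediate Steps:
O(K) = -4*K
n = -8753 (n = -6366 - 2387 = -8753)
H(l, k) = -27/4 (H(l, k) = -(-27)/(-4) = -(-27)*(-1)/4 = -9*3/4 = -27/4)
S(E, Z) = -27/4
r = -5/13 (r = 30*(-1/78) = -5/13 ≈ -0.38462)
(24030 + (r*S(7, 8) - 53)) + n = (24030 + (-5/13*(-27/4) - 53)) - 8753 = (24030 + (135/52 - 53)) - 8753 = (24030 - 2621/52) - 8753 = 1246939/52 - 8753 = 791783/52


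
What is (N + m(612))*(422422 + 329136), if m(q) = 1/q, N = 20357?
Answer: 4681637034815/306 ≈ 1.5299e+10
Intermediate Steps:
(N + m(612))*(422422 + 329136) = (20357 + 1/612)*(422422 + 329136) = (20357 + 1/612)*751558 = (12458485/612)*751558 = 4681637034815/306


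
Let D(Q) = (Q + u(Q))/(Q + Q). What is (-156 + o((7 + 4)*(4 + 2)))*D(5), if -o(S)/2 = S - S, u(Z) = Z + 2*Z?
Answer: -312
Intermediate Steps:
u(Z) = 3*Z
o(S) = 0 (o(S) = -2*(S - S) = -2*0 = 0)
D(Q) = 2 (D(Q) = (Q + 3*Q)/(Q + Q) = (4*Q)/((2*Q)) = (4*Q)*(1/(2*Q)) = 2)
(-156 + o((7 + 4)*(4 + 2)))*D(5) = (-156 + 0)*2 = -156*2 = -312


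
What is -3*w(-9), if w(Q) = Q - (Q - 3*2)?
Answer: -18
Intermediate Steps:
w(Q) = 6 (w(Q) = Q - (Q - 6) = Q - (-6 + Q) = Q + (6 - Q) = 6)
-3*w(-9) = -3*6 = -18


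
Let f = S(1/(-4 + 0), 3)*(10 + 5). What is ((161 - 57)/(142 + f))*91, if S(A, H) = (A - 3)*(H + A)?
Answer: 151424/127 ≈ 1192.3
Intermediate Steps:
S(A, H) = (-3 + A)*(A + H)
f = -2145/16 (f = ((1/(-4 + 0))² - 3/(-4 + 0) - 3*3 + 3/(-4 + 0))*(10 + 5) = ((1/(-4))² - 3/(-4) - 9 + 3/(-4))*15 = ((-¼)² - 3*(-¼) - 9 - ¼*3)*15 = (1/16 + ¾ - 9 - ¾)*15 = -143/16*15 = -2145/16 ≈ -134.06)
((161 - 57)/(142 + f))*91 = ((161 - 57)/(142 - 2145/16))*91 = (104/(127/16))*91 = (104*(16/127))*91 = (1664/127)*91 = 151424/127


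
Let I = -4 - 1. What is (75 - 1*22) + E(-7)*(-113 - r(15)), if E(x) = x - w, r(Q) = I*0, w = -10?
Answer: -286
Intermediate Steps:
I = -5
r(Q) = 0 (r(Q) = -5*0 = 0)
E(x) = 10 + x (E(x) = x - 1*(-10) = x + 10 = 10 + x)
(75 - 1*22) + E(-7)*(-113 - r(15)) = (75 - 1*22) + (10 - 7)*(-113 - 1*0) = (75 - 22) + 3*(-113 + 0) = 53 + 3*(-113) = 53 - 339 = -286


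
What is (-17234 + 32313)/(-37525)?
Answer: -15079/37525 ≈ -0.40184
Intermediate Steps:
(-17234 + 32313)/(-37525) = 15079*(-1/37525) = -15079/37525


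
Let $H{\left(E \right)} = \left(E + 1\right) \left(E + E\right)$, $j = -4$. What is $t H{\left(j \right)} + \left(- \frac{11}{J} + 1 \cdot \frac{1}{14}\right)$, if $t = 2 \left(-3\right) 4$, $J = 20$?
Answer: $- \frac{80707}{140} \approx -576.48$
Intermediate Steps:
$t = -24$ ($t = \left(-6\right) 4 = -24$)
$H{\left(E \right)} = 2 E \left(1 + E\right)$ ($H{\left(E \right)} = \left(1 + E\right) 2 E = 2 E \left(1 + E\right)$)
$t H{\left(j \right)} + \left(- \frac{11}{J} + 1 \cdot \frac{1}{14}\right) = - 24 \cdot 2 \left(-4\right) \left(1 - 4\right) + \left(- \frac{11}{20} + 1 \cdot \frac{1}{14}\right) = - 24 \cdot 2 \left(-4\right) \left(-3\right) + \left(\left(-11\right) \frac{1}{20} + 1 \cdot \frac{1}{14}\right) = \left(-24\right) 24 + \left(- \frac{11}{20} + \frac{1}{14}\right) = -576 - \frac{67}{140} = - \frac{80707}{140}$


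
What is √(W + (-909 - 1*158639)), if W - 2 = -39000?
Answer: I*√198546 ≈ 445.58*I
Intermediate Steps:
W = -38998 (W = 2 - 39000 = -38998)
√(W + (-909 - 1*158639)) = √(-38998 + (-909 - 1*158639)) = √(-38998 + (-909 - 158639)) = √(-38998 - 159548) = √(-198546) = I*√198546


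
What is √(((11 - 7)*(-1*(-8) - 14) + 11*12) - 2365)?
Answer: I*√2257 ≈ 47.508*I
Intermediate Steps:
√(((11 - 7)*(-1*(-8) - 14) + 11*12) - 2365) = √((4*(8 - 14) + 132) - 2365) = √((4*(-6) + 132) - 2365) = √((-24 + 132) - 2365) = √(108 - 2365) = √(-2257) = I*√2257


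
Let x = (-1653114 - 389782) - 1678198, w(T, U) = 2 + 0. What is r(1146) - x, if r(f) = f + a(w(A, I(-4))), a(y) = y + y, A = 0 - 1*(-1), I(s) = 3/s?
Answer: 3722244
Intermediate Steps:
A = 1 (A = 0 + 1 = 1)
w(T, U) = 2
a(y) = 2*y
r(f) = 4 + f (r(f) = f + 2*2 = f + 4 = 4 + f)
x = -3721094 (x = -2042896 - 1678198 = -3721094)
r(1146) - x = (4 + 1146) - 1*(-3721094) = 1150 + 3721094 = 3722244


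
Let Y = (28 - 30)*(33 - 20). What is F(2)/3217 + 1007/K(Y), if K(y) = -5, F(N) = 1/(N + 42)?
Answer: -142538831/707740 ≈ -201.40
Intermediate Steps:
F(N) = 1/(42 + N)
Y = -26 (Y = -2*13 = -26)
F(2)/3217 + 1007/K(Y) = 1/((42 + 2)*3217) + 1007/(-5) = (1/3217)/44 + 1007*(-⅕) = (1/44)*(1/3217) - 1007/5 = 1/141548 - 1007/5 = -142538831/707740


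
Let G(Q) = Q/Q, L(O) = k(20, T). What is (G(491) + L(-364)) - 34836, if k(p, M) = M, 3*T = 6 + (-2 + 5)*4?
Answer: -34829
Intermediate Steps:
T = 6 (T = (6 + (-2 + 5)*4)/3 = (6 + 3*4)/3 = (6 + 12)/3 = (⅓)*18 = 6)
L(O) = 6
G(Q) = 1
(G(491) + L(-364)) - 34836 = (1 + 6) - 34836 = 7 - 34836 = -34829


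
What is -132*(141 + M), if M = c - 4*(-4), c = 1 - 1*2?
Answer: -20592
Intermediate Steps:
c = -1 (c = 1 - 2 = -1)
M = 15 (M = -1 - 4*(-4) = -1 + 16 = 15)
-132*(141 + M) = -132*(141 + 15) = -132*156 = -20592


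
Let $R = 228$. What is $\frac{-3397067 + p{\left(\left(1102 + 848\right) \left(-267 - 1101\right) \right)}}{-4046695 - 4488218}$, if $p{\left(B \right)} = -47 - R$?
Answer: $\frac{3397342}{8534913} \approx 0.39805$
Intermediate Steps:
$p{\left(B \right)} = -275$ ($p{\left(B \right)} = -47 - 228 = -275$)
$\frac{-3397067 + p{\left(\left(1102 + 848\right) \left(-267 - 1101\right) \right)}}{-4046695 - 4488218} = \frac{-3397067 - 275}{-4046695 - 4488218} = - \frac{3397342}{-8534913} = \left(-3397342\right) \left(- \frac{1}{8534913}\right) = \frac{3397342}{8534913}$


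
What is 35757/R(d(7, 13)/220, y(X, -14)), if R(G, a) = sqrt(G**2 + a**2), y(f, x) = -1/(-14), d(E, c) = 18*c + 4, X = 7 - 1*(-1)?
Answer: 13766445*sqrt(696914)/348457 ≈ 32981.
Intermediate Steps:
X = 8 (X = 7 + 1 = 8)
d(E, c) = 4 + 18*c
y(f, x) = 1/14 (y(f, x) = -1*(-1/14) = 1/14)
35757/R(d(7, 13)/220, y(X, -14)) = 35757/(sqrt(((4 + 18*13)/220)**2 + (1/14)**2)) = 35757/(sqrt(((4 + 234)*(1/220))**2 + 1/196)) = 35757/(sqrt((238*(1/220))**2 + 1/196)) = 35757/(sqrt((119/110)**2 + 1/196)) = 35757/(sqrt(14161/12100 + 1/196)) = 35757/(sqrt(348457/296450)) = 35757/((sqrt(696914)/770)) = 35757*(385*sqrt(696914)/348457) = 13766445*sqrt(696914)/348457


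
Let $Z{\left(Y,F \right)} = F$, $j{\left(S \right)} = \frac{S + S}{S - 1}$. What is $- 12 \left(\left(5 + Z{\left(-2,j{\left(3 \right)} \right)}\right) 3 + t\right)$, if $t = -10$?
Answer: $-168$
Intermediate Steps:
$j{\left(S \right)} = \frac{2 S}{-1 + S}$
$- 12 \left(\left(5 + Z{\left(-2,j{\left(3 \right)} \right)}\right) 3 + t\right) = - 12 \left(\left(5 + 2 \cdot 3 \frac{1}{-1 + 3}\right) 3 - 10\right) = - 12 \left(\left(5 + 2 \cdot 3 \cdot \frac{1}{2}\right) 3 - 10\right) = - 12 \left(\left(5 + 3\right) 3 - 10\right) = - 12 \left(8 \cdot 3 - 10\right) = - 12 \left(24 - 10\right) = \left(-12\right) 14 = -168$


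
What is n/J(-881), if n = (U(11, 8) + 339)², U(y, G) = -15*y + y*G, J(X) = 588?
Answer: 17161/147 ≈ 116.74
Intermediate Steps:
U(y, G) = -15*y + G*y
n = 68644 (n = (11*(-15 + 8) + 339)² = (11*(-7) + 339)² = (-77 + 339)² = 262² = 68644)
n/J(-881) = 68644/588 = 68644*(1/588) = 17161/147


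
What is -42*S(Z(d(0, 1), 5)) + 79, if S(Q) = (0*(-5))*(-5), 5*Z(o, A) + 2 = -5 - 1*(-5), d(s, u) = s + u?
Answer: 79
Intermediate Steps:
Z(o, A) = -2/5 (Z(o, A) = -2/5 + (-5 - 1*(-5))/5 = -2/5 + (-5 + 5)/5 = -2/5 + (1/5)*0 = -2/5 + 0 = -2/5)
S(Q) = 0 (S(Q) = 0*(-5) = 0)
-42*S(Z(d(0, 1), 5)) + 79 = -42*0 + 79 = 0 + 79 = 79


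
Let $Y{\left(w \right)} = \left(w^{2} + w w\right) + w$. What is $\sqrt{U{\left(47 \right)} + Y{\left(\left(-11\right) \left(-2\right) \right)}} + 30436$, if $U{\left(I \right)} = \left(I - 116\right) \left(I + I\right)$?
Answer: $30436 + 2 i \sqrt{1374} \approx 30436.0 + 74.135 i$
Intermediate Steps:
$Y{\left(w \right)} = w + 2 w^{2}$ ($Y{\left(w \right)} = \left(w^{2} + w^{2}\right) + w = 2 w^{2} + w = w + 2 w^{2}$)
$U{\left(I \right)} = 2 I \left(-116 + I\right)$ ($U{\left(I \right)} = \left(-116 + I\right) 2 I = 2 I \left(-116 + I\right)$)
$\sqrt{U{\left(47 \right)} + Y{\left(\left(-11\right) \left(-2\right) \right)}} + 30436 = \sqrt{2 \cdot 47 \left(-116 + 47\right) + \left(-11\right) \left(-2\right) \left(1 + 2 \left(\left(-11\right) \left(-2\right)\right)\right)} + 30436 = \sqrt{2 \cdot 47 \left(-69\right) + 22 \left(1 + 2 \cdot 22\right)} + 30436 = \sqrt{-6486 + 22 \left(1 + 44\right)} + 30436 = \sqrt{-6486 + 22 \cdot 45} + 30436 = \sqrt{-6486 + 990} + 30436 = \sqrt{-5496} + 30436 = 2 i \sqrt{1374} + 30436 = 30436 + 2 i \sqrt{1374}$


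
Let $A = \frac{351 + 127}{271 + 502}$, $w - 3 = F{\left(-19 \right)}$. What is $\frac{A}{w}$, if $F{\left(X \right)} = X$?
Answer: $- \frac{239}{6184} \approx -0.038648$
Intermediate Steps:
$w = -16$ ($w = 3 - 19 = -16$)
$A = \frac{478}{773} \approx 0.61837$
$\frac{A}{w} = \frac{478}{773 \left(-16\right)} = \frac{478}{773} \left(- \frac{1}{16}\right) = - \frac{239}{6184}$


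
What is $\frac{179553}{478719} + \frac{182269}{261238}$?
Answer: $\frac{44720566675}{41686531374} \approx 1.0728$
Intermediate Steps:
$\frac{179553}{478719} + \frac{182269}{261238} = 179553 \cdot \frac{1}{478719} + 182269 \cdot \frac{1}{261238} = \frac{59851}{159573} + \frac{182269}{261238} = \frac{44720566675}{41686531374}$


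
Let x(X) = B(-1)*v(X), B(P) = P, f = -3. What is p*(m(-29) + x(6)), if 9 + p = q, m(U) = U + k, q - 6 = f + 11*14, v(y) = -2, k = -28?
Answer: -8140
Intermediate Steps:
x(X) = 2 (x(X) = -1*(-2) = 2)
q = 157 (q = 6 + (-3 + 11*14) = 6 + (-3 + 154) = 6 + 151 = 157)
m(U) = -28 + U (m(U) = U - 28 = -28 + U)
p = 148 (p = -9 + 157 = 148)
p*(m(-29) + x(6)) = 148*((-28 - 29) + 2) = 148*(-57 + 2) = 148*(-55) = -8140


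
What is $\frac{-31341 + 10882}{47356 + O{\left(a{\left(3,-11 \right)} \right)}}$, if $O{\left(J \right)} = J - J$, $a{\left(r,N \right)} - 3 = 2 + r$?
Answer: $- \frac{20459}{47356} \approx -0.43203$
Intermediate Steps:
$a{\left(r,N \right)} = 5 + r$ ($a{\left(r,N \right)} = 3 + \left(2 + r\right) = 5 + r$)
$O{\left(J \right)} = 0$
$\frac{-31341 + 10882}{47356 + O{\left(a{\left(3,-11 \right)} \right)}} = \frac{-31341 + 10882}{47356 + 0} = - \frac{20459}{47356}$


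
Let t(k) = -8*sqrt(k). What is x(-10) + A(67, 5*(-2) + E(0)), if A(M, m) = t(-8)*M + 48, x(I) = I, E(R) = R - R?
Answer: 38 - 1072*I*sqrt(2) ≈ 38.0 - 1516.0*I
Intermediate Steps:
E(R) = 0
A(M, m) = 48 - 16*I*M*sqrt(2) (A(M, m) = (-16*I*sqrt(2))*M + 48 = -16*I*M*sqrt(2) + 48 = 48 - 16*I*M*sqrt(2))
x(-10) + A(67, 5*(-2) + E(0)) = -10 + (48 - 16*I*67*sqrt(2)) = -10 + (48 - 1072*I*sqrt(2)) = 38 - 1072*I*sqrt(2)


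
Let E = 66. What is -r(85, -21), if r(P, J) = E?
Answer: -66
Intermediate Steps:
r(P, J) = 66
-r(85, -21) = -1*66 = -66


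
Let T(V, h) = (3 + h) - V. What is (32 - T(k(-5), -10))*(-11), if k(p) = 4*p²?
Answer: -1529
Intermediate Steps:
T(V, h) = 3 + h - V
(32 - T(k(-5), -10))*(-11) = (32 - (3 - 10 - 4*(-5)²))*(-11) = (32 - (3 - 10 - 4*25))*(-11) = (32 - (3 - 10 - 1*100))*(-11) = (32 - (3 - 10 - 100))*(-11) = (32 - 1*(-107))*(-11) = (32 + 107)*(-11) = 139*(-11) = -1529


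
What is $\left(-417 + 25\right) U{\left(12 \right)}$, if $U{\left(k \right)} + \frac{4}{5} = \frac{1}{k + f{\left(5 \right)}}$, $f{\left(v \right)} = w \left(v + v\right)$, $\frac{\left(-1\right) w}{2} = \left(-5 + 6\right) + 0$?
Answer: $\frac{1813}{5} \approx 362.6$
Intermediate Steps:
$w = -2$ ($w = - 2 \left(\left(-5 + 6\right) + 0\right) = - 2 \left(1 + 0\right) = \left(-2\right) 1 = -2$)
$f{\left(v \right)} = - 4 v$ ($f{\left(v \right)} = - 2 \left(v + v\right) = - 2 \cdot 2 v = - 4 v$)
$U{\left(k \right)} = - \frac{4}{5} + \frac{1}{-20 + k}$ ($U{\left(k \right)} = - \frac{4}{5} + \frac{1}{k - 20} = - \frac{4}{5} + \frac{1}{-20 + k}$)
$\left(-417 + 25\right) U{\left(12 \right)} = \left(-417 + 25\right) \frac{85 - 48}{5 \left(-20 + 12\right)} = - 392 \frac{85 - 48}{5 \left(-8\right)} = - 392 \cdot \frac{1}{5} \left(- \frac{1}{8}\right) 37 = \left(-392\right) \left(- \frac{37}{40}\right) = \frac{1813}{5}$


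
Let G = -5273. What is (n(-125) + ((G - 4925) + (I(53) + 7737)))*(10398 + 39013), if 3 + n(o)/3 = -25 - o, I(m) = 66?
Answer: -103960744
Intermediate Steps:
n(o) = -84 - 3*o (n(o) = -9 + 3*(-25 - o) = -9 + (-75 - 3*o) = -84 - 3*o)
(n(-125) + ((G - 4925) + (I(53) + 7737)))*(10398 + 39013) = ((-84 - 3*(-125)) + ((-5273 - 4925) + (66 + 7737)))*(10398 + 39013) = ((-84 + 375) + (-10198 + 7803))*49411 = (291 - 2395)*49411 = -2104*49411 = -103960744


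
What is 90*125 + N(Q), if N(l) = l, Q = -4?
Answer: 11246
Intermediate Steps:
90*125 + N(Q) = 90*125 - 4 = 11250 - 4 = 11246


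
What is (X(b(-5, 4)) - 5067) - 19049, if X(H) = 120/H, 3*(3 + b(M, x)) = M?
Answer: -168992/7 ≈ -24142.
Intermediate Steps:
b(M, x) = -3 + M/3
(X(b(-5, 4)) - 5067) - 19049 = (120/(-3 + (1/3)*(-5)) - 5067) - 19049 = (120/(-3 - 5/3) - 5067) - 19049 = (120/(-14/3) - 5067) - 19049 = (120*(-3/14) - 5067) - 19049 = (-180/7 - 5067) - 19049 = -35649/7 - 19049 = -168992/7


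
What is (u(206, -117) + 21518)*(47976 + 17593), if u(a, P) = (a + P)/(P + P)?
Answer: 330147979987/234 ≈ 1.4109e+9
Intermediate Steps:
u(a, P) = (P + a)/(2*P) (u(a, P) = (P + a)/((2*P)) = (P + a)*(1/(2*P)) = (P + a)/(2*P))
(u(206, -117) + 21518)*(47976 + 17593) = ((1/2)*(-117 + 206)/(-117) + 21518)*(47976 + 17593) = ((1/2)*(-1/117)*89 + 21518)*65569 = (-89/234 + 21518)*65569 = (5035123/234)*65569 = 330147979987/234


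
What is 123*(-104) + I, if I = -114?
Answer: -12906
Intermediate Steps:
123*(-104) + I = 123*(-104) - 114 = -12792 - 114 = -12906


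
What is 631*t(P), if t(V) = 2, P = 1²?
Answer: 1262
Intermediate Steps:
P = 1
631*t(P) = 631*2 = 1262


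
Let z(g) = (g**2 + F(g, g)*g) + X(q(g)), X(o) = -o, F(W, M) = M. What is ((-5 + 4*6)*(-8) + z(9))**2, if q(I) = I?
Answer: 1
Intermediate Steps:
z(g) = -g + 2*g**2 (z(g) = (g**2 + g*g) - g = (g**2 + g**2) - g = 2*g**2 - g = -g + 2*g**2)
((-5 + 4*6)*(-8) + z(9))**2 = ((-5 + 4*6)*(-8) + 9*(-1 + 2*9))**2 = ((-5 + 24)*(-8) + 9*(-1 + 18))**2 = (19*(-8) + 9*17)**2 = (-152 + 153)**2 = 1**2 = 1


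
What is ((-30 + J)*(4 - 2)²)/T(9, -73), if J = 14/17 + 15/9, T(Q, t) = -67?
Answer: 5612/3417 ≈ 1.6424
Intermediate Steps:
J = 127/51 (J = 14*(1/17) + 15*(⅑) = 14/17 + 5/3 = 127/51 ≈ 2.4902)
((-30 + J)*(4 - 2)²)/T(9, -73) = ((-30 + 127/51)*(4 - 2)²)/(-67) = -1403/51*2²*(-1/67) = -1403/51*4*(-1/67) = -5612/51*(-1/67) = 5612/3417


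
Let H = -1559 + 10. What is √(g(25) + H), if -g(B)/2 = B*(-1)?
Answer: I*√1499 ≈ 38.717*I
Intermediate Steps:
g(B) = 2*B (g(B) = -2*B*(-1) = -(-2)*B = 2*B)
H = -1549
√(g(25) + H) = √(2*25 - 1549) = √(50 - 1549) = √(-1499) = I*√1499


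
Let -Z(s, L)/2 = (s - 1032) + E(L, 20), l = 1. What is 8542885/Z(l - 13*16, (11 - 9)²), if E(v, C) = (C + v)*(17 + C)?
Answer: 657145/54 ≈ 12169.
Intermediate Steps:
E(v, C) = (17 + C)*(C + v)
Z(s, L) = 584 - 74*L - 2*s (Z(s, L) = -2*((s - 1032) + (20² + 17*20 + 17*L + 20*L)) = -2*((-1032 + s) + (400 + 340 + 17*L + 20*L)) = -2*((-1032 + s) + (740 + 37*L)) = -2*(-292 + s + 37*L) = 584 - 74*L - 2*s)
8542885/Z(l - 13*16, (11 - 9)²) = 8542885/(584 - 74*(11 - 9)² - 2*(1 - 13*16)) = 8542885/(584 - 74*2² - 2*(1 - 208)) = 8542885/(584 - 74*4 - 2*(-207)) = 8542885/(584 - 296 + 414) = 8542885/702 = 8542885*(1/702) = 657145/54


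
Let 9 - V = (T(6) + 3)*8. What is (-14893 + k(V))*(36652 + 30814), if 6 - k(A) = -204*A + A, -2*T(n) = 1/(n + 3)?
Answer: -10833420416/9 ≈ -1.2037e+9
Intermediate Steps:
T(n) = -1/(2*(3 + n)) (T(n) = -1/(2*(n + 3)) = -1/(2*(3 + n)))
V = -131/9 (V = 9 - (-1/(6 + 2*6) + 3)*8 = 9 - (-1/(6 + 12) + 3)*8 = 9 - (-1/18 + 3)*8 = 9 - 53*8/18 = 9 - 1*212/9 = 9 - 212/9 = -131/9 ≈ -14.556)
k(A) = 6 + 203*A (k(A) = 6 - (-204*A + A) = 6 - (-203)*A = 6 + 203*A)
(-14893 + k(V))*(36652 + 30814) = (-14893 + (6 + 203*(-131/9)))*(36652 + 30814) = (-14893 + (6 - 26593/9))*67466 = (-14893 - 26539/9)*67466 = -160576/9*67466 = -10833420416/9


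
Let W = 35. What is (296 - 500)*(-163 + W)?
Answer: 26112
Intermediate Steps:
(296 - 500)*(-163 + W) = (296 - 500)*(-163 + 35) = -204*(-128) = 26112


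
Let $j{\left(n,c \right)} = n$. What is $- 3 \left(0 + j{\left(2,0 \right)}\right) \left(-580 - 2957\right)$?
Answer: $21222$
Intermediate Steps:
$- 3 \left(0 + j{\left(2,0 \right)}\right) \left(-580 - 2957\right) = - 3 \left(0 + 2\right) \left(-580 - 2957\right) = \left(-3\right) 2 \left(-3537\right) = \left(-6\right) \left(-3537\right) = 21222$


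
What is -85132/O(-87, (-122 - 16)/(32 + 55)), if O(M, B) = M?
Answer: 85132/87 ≈ 978.53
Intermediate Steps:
-85132/O(-87, (-122 - 16)/(32 + 55)) = -85132/(-87) = -85132*(-1/87) = 85132/87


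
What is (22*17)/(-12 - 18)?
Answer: -187/15 ≈ -12.467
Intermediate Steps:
(22*17)/(-12 - 18) = 374/(-30) = 374*(-1/30) = -187/15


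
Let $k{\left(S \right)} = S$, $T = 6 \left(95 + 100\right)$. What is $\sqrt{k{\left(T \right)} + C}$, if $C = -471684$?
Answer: $i \sqrt{470514} \approx 685.94 i$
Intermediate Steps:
$T = 1170$ ($T = 6 \cdot 195 = 1170$)
$\sqrt{k{\left(T \right)} + C} = \sqrt{1170 - 471684} = \sqrt{-470514} = i \sqrt{470514}$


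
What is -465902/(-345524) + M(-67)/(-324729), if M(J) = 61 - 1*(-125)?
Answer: 25204603849/18700277166 ≈ 1.3478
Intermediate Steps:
M(J) = 186 (M(J) = 61 + 125 = 186)
-465902/(-345524) + M(-67)/(-324729) = -465902/(-345524) + 186/(-324729) = -465902*(-1/345524) + 186*(-1/324729) = 232951/172762 - 62/108243 = 25204603849/18700277166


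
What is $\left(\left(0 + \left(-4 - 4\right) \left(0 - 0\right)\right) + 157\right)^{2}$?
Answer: $24649$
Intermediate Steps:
$\left(\left(0 + \left(-4 - 4\right) \left(0 - 0\right)\right) + 157\right)^{2} = \left(\left(0 + \left(-4 - 4\right) \left(0 + 0\right)\right) + 157\right)^{2} = \left(\left(0 - 0\right) + 157\right)^{2} = \left(\left(0 + 0\right) + 157\right)^{2} = \left(0 + 157\right)^{2} = 157^{2} = 24649$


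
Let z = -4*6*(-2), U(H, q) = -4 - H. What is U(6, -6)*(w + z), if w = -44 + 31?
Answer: -350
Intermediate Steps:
w = -13
z = 48 (z = -24*(-2) = 48)
U(6, -6)*(w + z) = (-4 - 1*6)*(-13 + 48) = (-4 - 6)*35 = -10*35 = -350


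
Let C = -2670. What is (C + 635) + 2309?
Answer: 274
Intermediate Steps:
(C + 635) + 2309 = (-2670 + 635) + 2309 = -2035 + 2309 = 274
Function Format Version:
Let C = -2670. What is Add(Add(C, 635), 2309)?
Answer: 274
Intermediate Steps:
Add(Add(C, 635), 2309) = Add(Add(-2670, 635), 2309) = Add(-2035, 2309) = 274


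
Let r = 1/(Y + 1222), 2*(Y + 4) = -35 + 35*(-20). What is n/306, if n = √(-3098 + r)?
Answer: 4*I*√1729119/28917 ≈ 0.18189*I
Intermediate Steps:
Y = -743/2 (Y = -4 + (-35 + 35*(-20))/2 = -4 + (-35 - 700)/2 = -4 + (½)*(-735) = -4 - 735/2 = -743/2 ≈ -371.50)
r = 2/1701 (r = 1/(-743/2 + 1222) = 1/(1701/2) = 2/1701 ≈ 0.0011758)
n = 8*I*√1729119/189 (n = √(-3098 + 2/1701) = √(-5269696/1701) = 8*I*√1729119/189 ≈ 55.66*I)
n/306 = (8*I*√1729119/189)/306 = (8*I*√1729119/189)*(1/306) = 4*I*√1729119/28917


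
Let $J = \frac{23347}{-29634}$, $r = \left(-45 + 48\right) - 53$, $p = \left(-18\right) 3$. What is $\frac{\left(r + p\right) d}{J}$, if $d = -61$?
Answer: $- \frac{187998096}{23347} \approx -8052.3$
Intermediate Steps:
$p = -54$
$r = -50$ ($r = 3 - 53 = -50$)
$J = - \frac{23347}{29634}$ ($J = 23347 \left(- \frac{1}{29634}\right) = - \frac{23347}{29634} \approx -0.78784$)
$\frac{\left(r + p\right) d}{J} = \frac{\left(-50 - 54\right) \left(-61\right)}{- \frac{23347}{29634}} = \left(-104\right) \left(-61\right) \left(- \frac{29634}{23347}\right) = 6344 \left(- \frac{29634}{23347}\right) = - \frac{187998096}{23347}$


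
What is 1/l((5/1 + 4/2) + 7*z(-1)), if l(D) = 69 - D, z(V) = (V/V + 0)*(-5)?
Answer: 1/97 ≈ 0.010309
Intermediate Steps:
z(V) = -5 (z(V) = (1 + 0)*(-5) = 1*(-5) = -5)
1/l((5/1 + 4/2) + 7*z(-1)) = 1/(69 - ((5/1 + 4/2) + 7*(-5))) = 1/(69 - ((5*1 + 4*(½)) - 35)) = 1/(69 - ((5 + 2) - 35)) = 1/(69 - (7 - 35)) = 1/(69 - 1*(-28)) = 1/(69 + 28) = 1/97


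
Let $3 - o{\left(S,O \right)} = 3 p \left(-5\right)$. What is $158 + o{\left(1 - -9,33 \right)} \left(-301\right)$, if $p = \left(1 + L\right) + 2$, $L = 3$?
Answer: $-27835$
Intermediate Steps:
$p = 6$ ($p = \left(1 + 3\right) + 2 = 4 + 2 = 6$)
$o{\left(S,O \right)} = 93$ ($o{\left(S,O \right)} = 3 - 3 \cdot 6 \left(-5\right) = 3 - 18 \left(-5\right) = 3 - -90 = 3 + 90 = 93$)
$158 + o{\left(1 - -9,33 \right)} \left(-301\right) = 158 + 93 \left(-301\right) = 158 - 27993 = -27835$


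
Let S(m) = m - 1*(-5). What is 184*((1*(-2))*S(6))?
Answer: -4048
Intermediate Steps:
S(m) = 5 + m (S(m) = m + 5 = 5 + m)
184*((1*(-2))*S(6)) = 184*((1*(-2))*(5 + 6)) = 184*(-2*11) = 184*(-22) = -4048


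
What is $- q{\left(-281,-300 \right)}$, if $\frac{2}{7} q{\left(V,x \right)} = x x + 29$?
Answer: $- \frac{630203}{2} \approx -3.151 \cdot 10^{5}$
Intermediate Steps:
$q{\left(V,x \right)} = \frac{203}{2} + \frac{7 x^{2}}{2}$ ($q{\left(V,x \right)} = \frac{7 \left(x x + 29\right)}{2} = \frac{7 \left(x^{2} + 29\right)}{2} = \frac{7 \left(29 + x^{2}\right)}{2} = \frac{203}{2} + \frac{7 x^{2}}{2}$)
$- q{\left(-281,-300 \right)} = - (\frac{203}{2} + \frac{7 \left(-300\right)^{2}}{2}) = - (\frac{203}{2} + \frac{7}{2} \cdot 90000) = - (\frac{203}{2} + 315000) = \left(-1\right) \frac{630203}{2} = - \frac{630203}{2}$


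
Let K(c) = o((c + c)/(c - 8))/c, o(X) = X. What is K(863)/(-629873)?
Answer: -2/538541415 ≈ -3.7137e-9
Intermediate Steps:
K(c) = 2/(-8 + c) (K(c) = ((c + c)/(c - 8))/c = ((2*c)/(-8 + c))/c = (2*c/(-8 + c))/c = 2/(-8 + c))
K(863)/(-629873) = (2/(-8 + 863))/(-629873) = (2/855)*(-1/629873) = -2/538541415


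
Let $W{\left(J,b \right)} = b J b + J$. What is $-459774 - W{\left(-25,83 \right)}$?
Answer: $-287524$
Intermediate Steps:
$W{\left(J,b \right)} = J + J b^{2}$ ($W{\left(J,b \right)} = J b b + J = J b^{2} + J = J + J b^{2}$)
$-459774 - W{\left(-25,83 \right)} = -459774 - - 25 \left(1 + 83^{2}\right) = -459774 - - 25 \left(1 + 6889\right) = -459774 - \left(-25\right) 6890 = -459774 - -172250 = -459774 + 172250 = -287524$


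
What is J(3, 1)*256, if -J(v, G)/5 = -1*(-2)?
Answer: -2560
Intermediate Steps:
J(v, G) = -10 (J(v, G) = -(-5)*(-2) = -5*2 = -10)
J(3, 1)*256 = -10*256 = -2560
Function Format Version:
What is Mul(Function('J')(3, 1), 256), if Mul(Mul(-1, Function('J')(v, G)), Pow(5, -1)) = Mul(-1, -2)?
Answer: -2560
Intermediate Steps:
Function('J')(v, G) = -10 (Function('J')(v, G) = Mul(-5, Mul(-1, -2)) = Mul(-5, 2) = -10)
Mul(Function('J')(3, 1), 256) = Mul(-10, 256) = -2560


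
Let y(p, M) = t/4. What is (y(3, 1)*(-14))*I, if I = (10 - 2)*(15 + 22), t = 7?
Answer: -7252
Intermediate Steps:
y(p, M) = 7/4
I = 296 (I = 8*37 = 296)
(y(3, 1)*(-14))*I = ((7/4)*(-14))*296 = -49/2*296 = -7252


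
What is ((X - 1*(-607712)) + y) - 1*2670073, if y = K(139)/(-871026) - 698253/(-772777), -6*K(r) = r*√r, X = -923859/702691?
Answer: -1119910594018011047/543023442907 + 139*√139/5226156 ≈ -2.0624e+6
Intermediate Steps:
X = -923859/702691 (X = -923859*1/702691 = -923859/702691 ≈ -1.3147)
K(r) = -r^(3/2)/6 (K(r) = -r*√r/6 = -r^(3/2)/6)
y = 698253/772777 + 139*√139/5226156 (y = -139*√139/6/(-871026) - 698253/(-772777) = -139*√139/6*(-1/871026) - 698253*(-1/772777) = -139*√139/6*(-1/871026) + 698253/772777 = 139*√139/5226156 + 698253/772777 = 698253/772777 + 139*√139/5226156 ≈ 0.90388)
((X - 1*(-607712)) + y) - 1*2670073 = ((-923859/702691 - 1*(-607712)) + (698253/772777 + 139*√139/5226156)) - 1*2670073 = ((-923859/702691 + 607712) + (698253/772777 + 139*√139/5226156)) - 2670073 = (427032829133/702691 + (698253/772777 + 139*√139/5226156)) - 2670073 = (330001639255011164/543023442907 + 139*√139/5226156) - 2670073 = -1119910594018011047/543023442907 + 139*√139/5226156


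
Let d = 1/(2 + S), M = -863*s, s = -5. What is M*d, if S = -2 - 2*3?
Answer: -4315/6 ≈ -719.17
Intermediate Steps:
S = -8 (S = -2 - 6 = -8)
M = 4315 (M = -863*(-5) = 4315)
d = -⅙ (d = 1/(2 - 8) = 1/(-6) = -⅙ ≈ -0.16667)
M*d = 4315*(-⅙) = -4315/6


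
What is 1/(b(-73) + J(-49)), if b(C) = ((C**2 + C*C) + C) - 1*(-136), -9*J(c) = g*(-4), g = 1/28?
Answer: 63/675424 ≈ 9.3275e-5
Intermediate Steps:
g = 1/28 ≈ 0.035714
J(c) = 1/63 (J(c) = -(-4)/252 = -1/9*(-1/7) = 1/63)
b(C) = 136 + C + 2*C**2 (b(C) = ((C**2 + C**2) + C) + 136 = (2*C**2 + C) + 136 = (C + 2*C**2) + 136 = 136 + C + 2*C**2)
1/(b(-73) + J(-49)) = 1/((136 - 73 + 2*(-73)**2) + 1/63) = 1/((136 - 73 + 2*5329) + 1/63) = 1/((136 - 73 + 10658) + 1/63) = 1/(10721 + 1/63) = 1/(675424/63) = 63/675424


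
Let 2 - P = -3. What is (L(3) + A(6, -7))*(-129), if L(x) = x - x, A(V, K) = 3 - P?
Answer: 258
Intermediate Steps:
P = 5 (P = 2 - 1*(-3) = 2 + 3 = 5)
A(V, K) = -2 (A(V, K) = 3 - 1*5 = 3 - 5 = -2)
L(x) = 0
(L(3) + A(6, -7))*(-129) = (0 - 2)*(-129) = -2*(-129) = 258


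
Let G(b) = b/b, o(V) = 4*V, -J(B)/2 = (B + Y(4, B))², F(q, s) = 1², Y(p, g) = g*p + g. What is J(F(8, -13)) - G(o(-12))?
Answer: -73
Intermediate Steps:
Y(p, g) = g + g*p
F(q, s) = 1
J(B) = -72*B² (J(B) = -2*(B + B*(1 + 4))² = -2*(B + B*5)² = -2*(B + 5*B)² = -2*36*B² = -72*B²)
G(b) = 1
J(F(8, -13)) - G(o(-12)) = -72*1² - 1*1 = -72*1 - 1 = -72 - 1 = -73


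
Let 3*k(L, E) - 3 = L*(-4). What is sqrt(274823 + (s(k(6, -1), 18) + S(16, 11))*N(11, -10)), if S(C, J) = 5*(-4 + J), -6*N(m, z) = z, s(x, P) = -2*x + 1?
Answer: 7*sqrt(50493)/3 ≈ 524.32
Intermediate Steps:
k(L, E) = 1 - 4*L/3 (k(L, E) = 1 + (L*(-4))/3 = 1 + (-4*L)/3 = 1 - 4*L/3)
s(x, P) = 1 - 2*x
N(m, z) = -z/6
S(C, J) = -20 + 5*J
sqrt(274823 + (s(k(6, -1), 18) + S(16, 11))*N(11, -10)) = sqrt(274823 + ((1 - 2*(1 - 4/3*6)) + (-20 + 5*11))*(-1/6*(-10))) = sqrt(274823 + ((1 - 2*(1 - 8)) + (-20 + 55))*(5/3)) = sqrt(274823 + ((1 - 2*(-7)) + 35)*(5/3)) = sqrt(274823 + ((1 + 14) + 35)*(5/3)) = sqrt(274823 + (15 + 35)*(5/3)) = sqrt(274823 + 50*(5/3)) = sqrt(274823 + 250/3) = sqrt(824719/3) = 7*sqrt(50493)/3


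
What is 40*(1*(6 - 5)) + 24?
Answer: 64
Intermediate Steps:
40*(1*(6 - 5)) + 24 = 40*(1*1) + 24 = 40*1 + 24 = 40 + 24 = 64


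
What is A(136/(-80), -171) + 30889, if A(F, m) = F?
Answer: 308873/10 ≈ 30887.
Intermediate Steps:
A(136/(-80), -171) + 30889 = 136/(-80) + 30889 = 136*(-1/80) + 30889 = -17/10 + 30889 = 308873/10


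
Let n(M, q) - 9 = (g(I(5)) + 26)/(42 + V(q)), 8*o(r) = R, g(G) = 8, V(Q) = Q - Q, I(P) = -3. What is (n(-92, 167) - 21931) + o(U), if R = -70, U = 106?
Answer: -1842115/84 ≈ -21930.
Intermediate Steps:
V(Q) = 0
o(r) = -35/4 (o(r) = (⅛)*(-70) = -35/4)
n(M, q) = 206/21 (n(M, q) = 9 + (8 + 26)/(42 + 0) = 9 + 34/42 = 9 + 34*(1/42) = 9 + 17/21 = 206/21)
(n(-92, 167) - 21931) + o(U) = (206/21 - 21931) - 35/4 = -460345/21 - 35/4 = -1842115/84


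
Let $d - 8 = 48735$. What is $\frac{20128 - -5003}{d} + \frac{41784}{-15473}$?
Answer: $- \frac{1647825549}{754200439} \approx -2.1849$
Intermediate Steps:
$d = 48743$ ($d = 8 + 48735 = 48743$)
$\frac{20128 - -5003}{d} + \frac{41784}{-15473} = \frac{20128 - -5003}{48743} + \frac{41784}{-15473} = \left(20128 + 5003\right) \frac{1}{48743} + 41784 \left(- \frac{1}{15473}\right) = 25131 \cdot \frac{1}{48743} - \frac{41784}{15473} = \frac{25131}{48743} - \frac{41784}{15473} = - \frac{1647825549}{754200439}$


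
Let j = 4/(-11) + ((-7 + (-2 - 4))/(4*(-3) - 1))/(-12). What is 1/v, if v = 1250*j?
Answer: -66/36875 ≈ -0.0017898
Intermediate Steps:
j = -59/132 (j = 4*(-1/11) + ((-7 - 6)/(-12 - 1))*(-1/12) = -4/11 - 13/(-13)*(-1/12) = -4/11 - 13*(-1/13)*(-1/12) = -4/11 + 1*(-1/12) = -4/11 - 1/12 = -59/132 ≈ -0.44697)
v = -36875/66 (v = 1250*(-59/132) = -36875/66 ≈ -558.71)
1/v = 1/(-36875/66) = -66/36875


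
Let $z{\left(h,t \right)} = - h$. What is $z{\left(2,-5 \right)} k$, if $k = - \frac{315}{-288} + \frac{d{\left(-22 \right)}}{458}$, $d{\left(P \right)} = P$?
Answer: $- \frac{7663}{3664} \approx -2.0914$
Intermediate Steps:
$k = \frac{7663}{7328}$ ($k = - \frac{315}{-288} - \frac{22}{458} = \left(-315\right) \left(- \frac{1}{288}\right) - \frac{11}{229} = \frac{35}{32} - \frac{11}{229} = \frac{7663}{7328} \approx 1.0457$)
$z{\left(2,-5 \right)} k = \left(-1\right) 2 \cdot \frac{7663}{7328} = \left(-2\right) \frac{7663}{7328} = - \frac{7663}{3664}$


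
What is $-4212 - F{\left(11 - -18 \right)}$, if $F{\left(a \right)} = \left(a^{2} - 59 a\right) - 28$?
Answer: $-3314$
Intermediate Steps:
$F{\left(a \right)} = -28 + a^{2} - 59 a$
$-4212 - F{\left(11 - -18 \right)} = -4212 - \left(-28 + \left(11 - -18\right)^{2} - 59 \left(11 - -18\right)\right) = -4212 - \left(-28 + \left(11 + 18\right)^{2} - 59 \left(11 + 18\right)\right) = -4212 - \left(-28 + 29^{2} - 1711\right) = -4212 - \left(-28 + 841 - 1711\right) = -4212 - -898 = -4212 + 898 = -3314$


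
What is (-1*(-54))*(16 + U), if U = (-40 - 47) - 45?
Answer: -6264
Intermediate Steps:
U = -132 (U = -87 - 45 = -132)
(-1*(-54))*(16 + U) = (-1*(-54))*(16 - 132) = 54*(-116) = -6264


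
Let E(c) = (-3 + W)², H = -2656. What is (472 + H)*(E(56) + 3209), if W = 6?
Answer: -7028112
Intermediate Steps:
E(c) = 9 (E(c) = (-3 + 6)² = 3² = 9)
(472 + H)*(E(56) + 3209) = (472 - 2656)*(9 + 3209) = -2184*3218 = -7028112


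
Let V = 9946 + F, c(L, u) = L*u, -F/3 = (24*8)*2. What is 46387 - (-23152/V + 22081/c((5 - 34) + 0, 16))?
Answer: 94741589917/2040208 ≈ 46437.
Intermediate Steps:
F = -1152 (F = -3*24*8*2 = -576*2 = -3*384 = -1152)
V = 8794 (V = 9946 - 1152 = 8794)
46387 - (-23152/V + 22081/c((5 - 34) + 0, 16)) = 46387 - (-23152/8794 + 22081/((((5 - 34) + 0)*16))) = 46387 - (-23152*1/8794 + 22081/(((-29 + 0)*16))) = 46387 - (-11576/4397 + 22081/((-29*16))) = 46387 - (-11576/4397 + 22081/(-464)) = 46387 - (-11576/4397 + 22081*(-1/464)) = 46387 - (-11576/4397 - 22081/464) = 46387 - 1*(-102461421/2040208) = 46387 + 102461421/2040208 = 94741589917/2040208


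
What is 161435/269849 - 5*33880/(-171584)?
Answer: 1310930065/826817336 ≈ 1.5855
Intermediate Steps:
161435/269849 - 5*33880/(-171584) = 161435*(1/269849) - 169400*(-1/171584) = 161435/269849 + 3025/3064 = 1310930065/826817336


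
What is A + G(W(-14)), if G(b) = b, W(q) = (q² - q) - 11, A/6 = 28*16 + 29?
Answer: 3061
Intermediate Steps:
A = 2862 (A = 6*(28*16 + 29) = 6*(448 + 29) = 6*477 = 2862)
W(q) = -11 + q² - q
A + G(W(-14)) = 2862 + (-11 + (-14)² - 1*(-14)) = 2862 + (-11 + 196 + 14) = 2862 + 199 = 3061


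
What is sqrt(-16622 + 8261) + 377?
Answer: 377 + 3*I*sqrt(929) ≈ 377.0 + 91.438*I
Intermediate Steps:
sqrt(-16622 + 8261) + 377 = sqrt(-8361) + 377 = 3*I*sqrt(929) + 377 = 377 + 3*I*sqrt(929)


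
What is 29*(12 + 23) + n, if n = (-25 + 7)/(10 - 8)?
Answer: 1006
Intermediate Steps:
n = -9 (n = -18/2 = -18*½ = -9)
29*(12 + 23) + n = 29*(12 + 23) - 9 = 29*35 - 9 = 1015 - 9 = 1006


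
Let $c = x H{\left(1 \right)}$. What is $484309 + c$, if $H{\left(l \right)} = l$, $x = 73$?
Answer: $484382$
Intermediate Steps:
$c = 73$ ($c = 73 \cdot 1 = 73$)
$484309 + c = 484309 + 73 = 484382$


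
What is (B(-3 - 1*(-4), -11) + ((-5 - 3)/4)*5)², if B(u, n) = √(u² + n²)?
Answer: (10 - √122)² ≈ 1.0928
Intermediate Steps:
B(u, n) = √(n² + u²)
(B(-3 - 1*(-4), -11) + ((-5 - 3)/4)*5)² = (√((-11)² + (-3 - 1*(-4))²) + ((-5 - 3)/4)*5)² = (√(121 + (-3 + 4)²) - 8*¼*5)² = (√(121 + 1²) - 2*5)² = (√(121 + 1) - 10)² = (√122 - 10)² = (-10 + √122)²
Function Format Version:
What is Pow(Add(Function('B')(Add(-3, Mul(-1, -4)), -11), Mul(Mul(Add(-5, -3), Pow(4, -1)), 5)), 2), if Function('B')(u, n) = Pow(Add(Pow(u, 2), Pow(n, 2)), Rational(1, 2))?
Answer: Pow(Add(10, Mul(-1, Pow(122, Rational(1, 2)))), 2) ≈ 1.0928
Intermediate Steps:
Function('B')(u, n) = Pow(Add(Pow(n, 2), Pow(u, 2)), Rational(1, 2))
Pow(Add(Function('B')(Add(-3, Mul(-1, -4)), -11), Mul(Mul(Add(-5, -3), Pow(4, -1)), 5)), 2) = Pow(Add(Pow(Add(Pow(-11, 2), Pow(Add(-3, Mul(-1, -4)), 2)), Rational(1, 2)), Mul(Mul(Add(-5, -3), Pow(4, -1)), 5)), 2) = Pow(Add(Pow(Add(121, Pow(Add(-3, 4), 2)), Rational(1, 2)), Mul(Mul(-8, Rational(1, 4)), 5)), 2) = Pow(Add(Pow(Add(121, Pow(1, 2)), Rational(1, 2)), Mul(-2, 5)), 2) = Pow(Add(Pow(Add(121, 1), Rational(1, 2)), -10), 2) = Pow(Add(Pow(122, Rational(1, 2)), -10), 2) = Pow(Add(-10, Pow(122, Rational(1, 2))), 2)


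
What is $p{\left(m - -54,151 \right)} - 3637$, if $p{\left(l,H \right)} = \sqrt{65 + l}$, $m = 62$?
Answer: $-3637 + \sqrt{181} \approx -3623.5$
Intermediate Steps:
$p{\left(m - -54,151 \right)} - 3637 = \sqrt{65 + \left(62 - -54\right)} - 3637 = \sqrt{65 + \left(62 + 54\right)} - 3637 = \sqrt{65 + 116} - 3637 = \sqrt{181} - 3637 = -3637 + \sqrt{181}$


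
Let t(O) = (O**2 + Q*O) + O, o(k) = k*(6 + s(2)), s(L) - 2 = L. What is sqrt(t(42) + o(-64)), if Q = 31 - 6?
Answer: 2*sqrt(554) ≈ 47.074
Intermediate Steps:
s(L) = 2 + L
o(k) = 10*k (o(k) = k*(6 + (2 + 2)) = k*(6 + 4) = k*10 = 10*k)
Q = 25
t(O) = O**2 + 26*O (t(O) = (O**2 + 25*O) + O = O**2 + 26*O)
sqrt(t(42) + o(-64)) = sqrt(42*(26 + 42) + 10*(-64)) = sqrt(42*68 - 640) = sqrt(2856 - 640) = sqrt(2216) = 2*sqrt(554)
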